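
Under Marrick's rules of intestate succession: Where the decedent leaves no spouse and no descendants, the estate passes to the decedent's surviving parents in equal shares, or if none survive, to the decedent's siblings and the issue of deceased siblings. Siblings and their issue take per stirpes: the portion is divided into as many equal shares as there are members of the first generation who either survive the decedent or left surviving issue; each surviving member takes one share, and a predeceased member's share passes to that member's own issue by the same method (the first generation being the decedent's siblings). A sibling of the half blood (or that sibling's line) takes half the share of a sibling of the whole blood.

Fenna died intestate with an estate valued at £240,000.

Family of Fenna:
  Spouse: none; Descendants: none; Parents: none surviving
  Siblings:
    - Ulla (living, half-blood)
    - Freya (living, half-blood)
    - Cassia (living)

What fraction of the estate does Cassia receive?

The entire £240,000 passes to the siblings and their issue.
Counting each half-blood sibling's line as half a unit, there are 2 units in £240,000, so one unit is £120,000. Whole-blood lines (Cassia) take £120,000 each; half-blood lines (Ulla and Freya) take £60,000 each.

Cassia receives 1/2 of the estate.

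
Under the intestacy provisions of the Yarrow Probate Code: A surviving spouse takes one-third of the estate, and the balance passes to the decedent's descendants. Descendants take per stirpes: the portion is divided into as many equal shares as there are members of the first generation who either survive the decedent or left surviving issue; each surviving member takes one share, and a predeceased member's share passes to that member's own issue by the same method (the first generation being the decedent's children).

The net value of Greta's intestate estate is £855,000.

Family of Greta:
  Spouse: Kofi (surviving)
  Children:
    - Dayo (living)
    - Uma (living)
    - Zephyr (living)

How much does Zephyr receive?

Zephyr receives £190,000.

Kofi takes one-third of £855,000 = £285,000. The remaining £570,000 passes to the descendants.
The descendants' portion (£570,000) is divided into 3 shares of £190,000: Dayo, Uma, and Zephyr each take £190,000.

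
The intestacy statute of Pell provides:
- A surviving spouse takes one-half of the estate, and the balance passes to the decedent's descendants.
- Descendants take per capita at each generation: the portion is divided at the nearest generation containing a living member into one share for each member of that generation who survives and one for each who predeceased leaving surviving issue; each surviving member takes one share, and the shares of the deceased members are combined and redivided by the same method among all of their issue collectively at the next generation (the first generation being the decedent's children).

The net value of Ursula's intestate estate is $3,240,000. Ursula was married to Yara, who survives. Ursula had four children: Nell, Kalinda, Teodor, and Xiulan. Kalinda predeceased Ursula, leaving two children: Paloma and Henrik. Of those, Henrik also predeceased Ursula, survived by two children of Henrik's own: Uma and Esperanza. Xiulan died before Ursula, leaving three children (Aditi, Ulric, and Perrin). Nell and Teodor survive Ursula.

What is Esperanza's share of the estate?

Yara takes one-half of $3,240,000 = $1,620,000. The remaining $1,620,000 passes to the descendants.
The descendants' portion ($1,620,000) is divided at the children's generation into 4 shares of $405,000. Nell and Teodor each take $405,000. The 2 shares of the deceased (Kalinda and Xiulan) are combined into a pool of $810,000.
That pool ($810,000) is divided at the grandchildren's generation into 5 shares of $162,000. Paloma, Aditi, Ulric, and Perrin each take $162,000. The remaining share for the deceased Henrik ($162,000) is carried to the next generation.
That pool ($162,000) is divided at the great-grandchildren's generation equally among Uma and Esperanza: $81,000 each.

Esperanza receives $81,000.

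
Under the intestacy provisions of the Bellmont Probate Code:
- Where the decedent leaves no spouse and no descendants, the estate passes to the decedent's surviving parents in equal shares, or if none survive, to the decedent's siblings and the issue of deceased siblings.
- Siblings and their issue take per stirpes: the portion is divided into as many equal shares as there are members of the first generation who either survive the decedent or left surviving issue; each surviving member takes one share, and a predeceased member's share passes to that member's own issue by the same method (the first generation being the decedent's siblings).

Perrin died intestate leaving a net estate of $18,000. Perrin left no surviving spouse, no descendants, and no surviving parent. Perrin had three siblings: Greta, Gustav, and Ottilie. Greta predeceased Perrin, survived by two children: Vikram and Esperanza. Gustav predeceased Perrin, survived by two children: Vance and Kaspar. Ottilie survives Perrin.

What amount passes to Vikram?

Vikram receives $3,000.

The entire $18,000 passes to the siblings and their issue.
That amount ($18,000) is divided into 3 shares of $6,000: Ottilie takes $6,000; Greta's $6,000 share passes to Greta's issue; Gustav's $6,000 share passes to Gustav's issue.
Greta's share ($6,000) is divided into 2 shares of $3,000: Vikram and Esperanza each take $3,000.
Gustav's share ($6,000) is divided into 2 shares of $3,000: Vance and Kaspar each take $3,000.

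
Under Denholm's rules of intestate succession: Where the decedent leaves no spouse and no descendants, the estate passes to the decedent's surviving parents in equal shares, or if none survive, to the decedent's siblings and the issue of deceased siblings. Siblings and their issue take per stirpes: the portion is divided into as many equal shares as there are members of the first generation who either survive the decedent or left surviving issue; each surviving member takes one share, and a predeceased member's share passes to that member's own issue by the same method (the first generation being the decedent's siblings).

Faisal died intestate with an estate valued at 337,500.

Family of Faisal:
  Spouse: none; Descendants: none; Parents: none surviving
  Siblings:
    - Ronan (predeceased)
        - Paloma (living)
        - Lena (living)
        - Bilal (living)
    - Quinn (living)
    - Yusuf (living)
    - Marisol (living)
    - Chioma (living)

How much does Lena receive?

The entire 337,500 passes to the siblings and their issue.
That amount (337,500) is divided into 5 shares of 67,500: Quinn, Yusuf, Marisol, and Chioma each take 67,500; Ronan's 67,500 share passes to Ronan's issue.
Ronan's share (67,500) is divided into 3 shares of 22,500: Paloma, Lena, and Bilal each take 22,500.

Lena receives 22,500.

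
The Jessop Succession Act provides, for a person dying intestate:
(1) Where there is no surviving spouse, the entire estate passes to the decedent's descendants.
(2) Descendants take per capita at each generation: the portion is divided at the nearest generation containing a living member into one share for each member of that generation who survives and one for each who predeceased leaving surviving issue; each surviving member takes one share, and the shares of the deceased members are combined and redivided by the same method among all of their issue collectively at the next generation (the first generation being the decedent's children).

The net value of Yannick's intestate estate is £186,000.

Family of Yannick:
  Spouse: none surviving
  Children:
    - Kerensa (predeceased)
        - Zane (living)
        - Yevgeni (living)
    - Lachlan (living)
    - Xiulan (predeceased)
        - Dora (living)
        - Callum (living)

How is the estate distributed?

Zane: £31,000; Yevgeni: £31,000; Lachlan: £62,000; Dora: £31,000; Callum: £31,000

The entire £186,000 passes to the descendants.
That amount (£186,000) is divided at the children's generation into 3 shares of £62,000. Lachlan takes £62,000. The 2 shares of the deceased (Kerensa and Xiulan) are combined into a pool of £124,000.
That pool (£124,000) is divided at the grandchildren's generation equally among Zane, Yevgeni, Dora, and Callum: £31,000 each.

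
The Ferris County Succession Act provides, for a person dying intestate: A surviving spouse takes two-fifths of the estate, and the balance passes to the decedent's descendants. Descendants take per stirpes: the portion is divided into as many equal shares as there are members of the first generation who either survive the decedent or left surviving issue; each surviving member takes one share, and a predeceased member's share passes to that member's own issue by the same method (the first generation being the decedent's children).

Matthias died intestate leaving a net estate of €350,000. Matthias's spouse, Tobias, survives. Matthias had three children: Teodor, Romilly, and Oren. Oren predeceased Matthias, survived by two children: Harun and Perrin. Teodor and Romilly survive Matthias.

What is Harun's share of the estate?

Harun receives €35,000.

Tobias takes two-fifths of €350,000 = €140,000. The remaining €210,000 passes to the descendants.
The descendants' portion (€210,000) is divided into 3 shares of €70,000: Teodor and Romilly each take €70,000; Oren's €70,000 share passes to Oren's issue.
Oren's share (€70,000) is divided into 2 shares of €35,000: Harun and Perrin each take €35,000.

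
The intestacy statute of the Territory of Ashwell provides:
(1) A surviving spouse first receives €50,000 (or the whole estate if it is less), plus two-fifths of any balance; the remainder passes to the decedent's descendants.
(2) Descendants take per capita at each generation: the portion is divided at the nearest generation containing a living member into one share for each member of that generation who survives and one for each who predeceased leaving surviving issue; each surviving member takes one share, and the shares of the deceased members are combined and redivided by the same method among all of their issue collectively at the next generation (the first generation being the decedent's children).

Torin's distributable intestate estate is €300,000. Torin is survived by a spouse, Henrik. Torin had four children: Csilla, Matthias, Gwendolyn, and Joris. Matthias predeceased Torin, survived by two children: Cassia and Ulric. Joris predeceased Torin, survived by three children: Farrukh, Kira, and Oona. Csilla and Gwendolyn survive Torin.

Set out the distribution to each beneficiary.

Henrik: €150,000; Csilla: €37,500; Cassia: €15,000; Ulric: €15,000; Gwendolyn: €37,500; Farrukh: €15,000; Kira: €15,000; Oona: €15,000

Henrik first takes €50,000, leaving a balance of €250,000. Henrik then takes two-fifths of the balance (€100,000), for a total of €150,000. The remaining €150,000 passes to the descendants.
The descendants' portion (€150,000) is divided at the children's generation into 4 shares of €37,500. Csilla and Gwendolyn each take €37,500. The 2 shares of the deceased (Matthias and Joris) are combined into a pool of €75,000.
That pool (€75,000) is divided at the grandchildren's generation equally among Cassia, Ulric, Farrukh, Kira, and Oona: €15,000 each.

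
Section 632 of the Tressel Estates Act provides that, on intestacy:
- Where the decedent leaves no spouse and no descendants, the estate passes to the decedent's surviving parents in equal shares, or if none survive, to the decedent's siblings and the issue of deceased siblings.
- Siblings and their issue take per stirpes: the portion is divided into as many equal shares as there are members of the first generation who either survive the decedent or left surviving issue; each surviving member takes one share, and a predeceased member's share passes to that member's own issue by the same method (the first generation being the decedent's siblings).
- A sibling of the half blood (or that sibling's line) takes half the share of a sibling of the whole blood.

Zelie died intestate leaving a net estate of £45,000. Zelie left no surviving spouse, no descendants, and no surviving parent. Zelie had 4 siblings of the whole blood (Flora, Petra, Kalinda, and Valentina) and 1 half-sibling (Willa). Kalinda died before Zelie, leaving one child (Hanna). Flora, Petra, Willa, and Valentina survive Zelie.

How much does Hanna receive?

Hanna receives £10,000.

The entire £45,000 passes to the siblings and their issue.
Counting each half-blood sibling's line as half a unit, there are 9/2 units in £45,000, so one unit is £10,000. Whole-blood lines (Flora, Petra, Kalinda, and Valentina) take £10,000 each; half-blood lines (Willa) take £5,000 each.
Kalinda's share (£10,000) passes entirely to Hanna.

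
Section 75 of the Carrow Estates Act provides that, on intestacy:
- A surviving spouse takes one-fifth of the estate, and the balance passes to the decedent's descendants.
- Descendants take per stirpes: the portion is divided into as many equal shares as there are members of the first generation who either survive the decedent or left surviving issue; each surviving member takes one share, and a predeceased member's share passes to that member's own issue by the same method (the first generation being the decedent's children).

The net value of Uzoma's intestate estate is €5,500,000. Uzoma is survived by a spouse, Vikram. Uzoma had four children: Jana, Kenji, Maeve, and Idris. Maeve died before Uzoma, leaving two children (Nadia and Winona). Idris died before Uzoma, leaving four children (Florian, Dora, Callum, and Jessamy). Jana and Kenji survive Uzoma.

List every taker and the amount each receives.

Vikram takes one-fifth of €5,500,000 = €1,100,000. The remaining €4,400,000 passes to the descendants.
The descendants' portion (€4,400,000) is divided into 4 shares of €1,100,000: Jana and Kenji each take €1,100,000; Maeve's €1,100,000 share passes to Maeve's issue; Idris's €1,100,000 share passes to Idris's issue.
Maeve's share (€1,100,000) is divided into 2 shares of €550,000: Nadia and Winona each take €550,000.
Idris's share (€1,100,000) is divided into 4 shares of €275,000: Florian, Dora, Callum, and Jessamy each take €275,000.

Vikram: €1,100,000; Jana: €1,100,000; Kenji: €1,100,000; Nadia: €550,000; Winona: €550,000; Florian: €275,000; Dora: €275,000; Callum: €275,000; Jessamy: €275,000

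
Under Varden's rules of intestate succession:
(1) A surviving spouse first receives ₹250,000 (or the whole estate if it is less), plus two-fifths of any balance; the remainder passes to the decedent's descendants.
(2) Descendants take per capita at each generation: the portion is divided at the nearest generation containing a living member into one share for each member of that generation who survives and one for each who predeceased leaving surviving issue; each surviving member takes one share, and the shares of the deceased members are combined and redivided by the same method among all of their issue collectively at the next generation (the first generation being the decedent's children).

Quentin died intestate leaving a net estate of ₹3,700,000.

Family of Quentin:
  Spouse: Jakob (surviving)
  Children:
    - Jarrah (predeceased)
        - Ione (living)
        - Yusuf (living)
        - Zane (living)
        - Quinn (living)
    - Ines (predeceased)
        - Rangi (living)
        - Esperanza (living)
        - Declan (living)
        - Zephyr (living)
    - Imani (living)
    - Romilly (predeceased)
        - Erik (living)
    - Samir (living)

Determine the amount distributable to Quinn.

Jakob first takes ₹250,000, leaving a balance of ₹3,450,000. Jakob then takes two-fifths of the balance (₹1,380,000), for a total of ₹1,630,000. The remaining ₹2,070,000 passes to the descendants.
The descendants' portion (₹2,070,000) is divided at the children's generation into 5 shares of ₹414,000. Imani and Samir each take ₹414,000. The 3 shares of the deceased (Jarrah, Ines, and Romilly) are combined into a pool of ₹1,242,000.
That pool (₹1,242,000) is divided at the grandchildren's generation equally among Ione, Yusuf, Zane, Quinn, Rangi, Esperanza, Declan, Zephyr, and Erik: ₹138,000 each.

Quinn receives ₹138,000.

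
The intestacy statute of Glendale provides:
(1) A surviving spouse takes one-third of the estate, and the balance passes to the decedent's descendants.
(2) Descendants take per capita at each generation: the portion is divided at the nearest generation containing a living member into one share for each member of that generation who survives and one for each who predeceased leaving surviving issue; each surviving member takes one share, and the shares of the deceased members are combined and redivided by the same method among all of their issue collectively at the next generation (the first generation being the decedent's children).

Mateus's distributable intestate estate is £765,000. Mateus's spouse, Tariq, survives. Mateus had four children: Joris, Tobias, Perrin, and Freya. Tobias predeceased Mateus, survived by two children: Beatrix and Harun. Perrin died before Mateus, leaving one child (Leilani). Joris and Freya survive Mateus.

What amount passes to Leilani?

Tariq takes one-third of £765,000 = £255,000. The remaining £510,000 passes to the descendants.
The descendants' portion (£510,000) is divided at the children's generation into 4 shares of £127,500. Joris and Freya each take £127,500. The 2 shares of the deceased (Tobias and Perrin) are combined into a pool of £255,000.
That pool (£255,000) is divided at the grandchildren's generation equally among Beatrix, Harun, and Leilani: £85,000 each.

Leilani receives £85,000.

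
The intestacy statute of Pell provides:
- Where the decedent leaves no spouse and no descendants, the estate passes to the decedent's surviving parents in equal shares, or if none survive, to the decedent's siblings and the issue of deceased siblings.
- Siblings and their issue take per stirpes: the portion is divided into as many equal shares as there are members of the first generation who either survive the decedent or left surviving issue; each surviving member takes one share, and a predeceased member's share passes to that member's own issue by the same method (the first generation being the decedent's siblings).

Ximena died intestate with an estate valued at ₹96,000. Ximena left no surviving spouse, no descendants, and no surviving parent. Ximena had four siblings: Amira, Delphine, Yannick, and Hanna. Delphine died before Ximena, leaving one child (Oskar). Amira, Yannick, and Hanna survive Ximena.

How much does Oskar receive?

Oskar receives ₹24,000.

The entire ₹96,000 passes to the siblings and their issue.
That amount (₹96,000) is divided into 4 shares of ₹24,000: Amira, Yannick, and Hanna each take ₹24,000; Delphine's ₹24,000 share passes to Delphine's issue.
Delphine's share (₹24,000) passes entirely to Oskar.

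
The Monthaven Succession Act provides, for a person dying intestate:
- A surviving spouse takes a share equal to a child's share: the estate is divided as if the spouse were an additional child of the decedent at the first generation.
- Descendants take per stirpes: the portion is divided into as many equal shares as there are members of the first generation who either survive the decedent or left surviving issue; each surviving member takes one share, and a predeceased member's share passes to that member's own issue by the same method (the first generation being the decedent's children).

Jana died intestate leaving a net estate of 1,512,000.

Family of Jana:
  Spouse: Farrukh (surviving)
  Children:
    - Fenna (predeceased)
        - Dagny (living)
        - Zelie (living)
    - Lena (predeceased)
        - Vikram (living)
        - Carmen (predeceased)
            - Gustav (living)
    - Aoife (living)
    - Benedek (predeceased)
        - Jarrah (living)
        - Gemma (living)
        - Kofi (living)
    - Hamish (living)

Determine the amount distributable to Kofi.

Kofi receives 84,000.

The spouse counts as an additional share at the children's level, so there are 6 primary shares of 252,000. Farrukh takes one such share (252,000).
The children's combined portion (1,260,000) is divided into 5 shares of 252,000: Aoife and Hamish each take 252,000; Fenna's 252,000 share passes to Fenna's issue; Lena's 252,000 share passes to Lena's issue; Benedek's 252,000 share passes to Benedek's issue.
Fenna's share (252,000) is divided into 2 shares of 126,000: Dagny and Zelie each take 126,000.
Lena's share (252,000) is divided into 2 shares of 126,000: Vikram takes 126,000; Carmen's 126,000 share passes to Carmen's issue.
Carmen's share (126,000) passes entirely to Gustav.
Benedek's share (252,000) is divided into 3 shares of 84,000: Jarrah, Gemma, and Kofi each take 84,000.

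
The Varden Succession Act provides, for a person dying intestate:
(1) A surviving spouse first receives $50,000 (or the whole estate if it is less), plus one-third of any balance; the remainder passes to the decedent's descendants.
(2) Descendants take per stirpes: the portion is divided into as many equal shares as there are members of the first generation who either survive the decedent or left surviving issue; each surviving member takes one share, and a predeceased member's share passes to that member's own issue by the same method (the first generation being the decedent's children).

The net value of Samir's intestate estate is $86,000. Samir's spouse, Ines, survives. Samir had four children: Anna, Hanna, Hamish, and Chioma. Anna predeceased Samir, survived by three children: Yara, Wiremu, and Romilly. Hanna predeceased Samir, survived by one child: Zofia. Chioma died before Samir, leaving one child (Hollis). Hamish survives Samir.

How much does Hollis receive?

Ines first takes $50,000, leaving a balance of $36,000. Ines then takes one-third of the balance ($12,000), for a total of $62,000. The remaining $24,000 passes to the descendants.
The descendants' portion ($24,000) is divided into 4 shares of $6,000: Hamish takes $6,000; Anna's $6,000 share passes to Anna's issue; Hanna's $6,000 share passes to Hanna's issue; Chioma's $6,000 share passes to Chioma's issue.
Anna's share ($6,000) is divided into 3 shares of $2,000: Yara, Wiremu, and Romilly each take $2,000.
Hanna's share ($6,000) passes entirely to Zofia.
Chioma's share ($6,000) passes entirely to Hollis.

Hollis receives $6,000.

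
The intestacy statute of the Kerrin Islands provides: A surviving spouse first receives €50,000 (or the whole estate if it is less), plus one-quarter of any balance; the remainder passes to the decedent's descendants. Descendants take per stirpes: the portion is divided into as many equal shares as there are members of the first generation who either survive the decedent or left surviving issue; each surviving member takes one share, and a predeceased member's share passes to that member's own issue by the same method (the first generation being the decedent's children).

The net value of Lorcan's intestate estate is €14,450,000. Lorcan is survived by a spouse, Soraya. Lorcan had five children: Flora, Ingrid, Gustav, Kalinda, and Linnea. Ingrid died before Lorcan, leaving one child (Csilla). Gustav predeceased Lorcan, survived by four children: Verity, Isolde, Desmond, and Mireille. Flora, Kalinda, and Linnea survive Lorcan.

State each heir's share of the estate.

Soraya first takes €50,000, leaving a balance of €14,400,000. Soraya then takes one-quarter of the balance (€3,600,000), for a total of €3,650,000. The remaining €10,800,000 passes to the descendants.
The descendants' portion (€10,800,000) is divided into 5 shares of €2,160,000: Flora, Kalinda, and Linnea each take €2,160,000; Ingrid's €2,160,000 share passes to Ingrid's issue; Gustav's €2,160,000 share passes to Gustav's issue.
Ingrid's share (€2,160,000) passes entirely to Csilla.
Gustav's share (€2,160,000) is divided into 4 shares of €540,000: Verity, Isolde, Desmond, and Mireille each take €540,000.

Soraya: €3,650,000; Flora: €2,160,000; Csilla: €2,160,000; Verity: €540,000; Isolde: €540,000; Desmond: €540,000; Mireille: €540,000; Kalinda: €2,160,000; Linnea: €2,160,000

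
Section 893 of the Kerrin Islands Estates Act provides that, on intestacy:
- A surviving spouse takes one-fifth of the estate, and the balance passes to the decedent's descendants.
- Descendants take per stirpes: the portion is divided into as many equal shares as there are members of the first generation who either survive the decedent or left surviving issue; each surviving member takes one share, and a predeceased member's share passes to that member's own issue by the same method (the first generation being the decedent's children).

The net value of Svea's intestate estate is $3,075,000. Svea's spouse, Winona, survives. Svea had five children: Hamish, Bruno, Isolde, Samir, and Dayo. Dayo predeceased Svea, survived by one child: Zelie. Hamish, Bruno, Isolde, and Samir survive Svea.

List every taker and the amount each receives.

Winona: $615,000; Hamish: $492,000; Bruno: $492,000; Isolde: $492,000; Samir: $492,000; Zelie: $492,000

Winona takes one-fifth of $3,075,000 = $615,000. The remaining $2,460,000 passes to the descendants.
The descendants' portion ($2,460,000) is divided into 5 shares of $492,000: Hamish, Bruno, Isolde, and Samir each take $492,000; Dayo's $492,000 share passes to Dayo's issue.
Dayo's share ($492,000) passes entirely to Zelie.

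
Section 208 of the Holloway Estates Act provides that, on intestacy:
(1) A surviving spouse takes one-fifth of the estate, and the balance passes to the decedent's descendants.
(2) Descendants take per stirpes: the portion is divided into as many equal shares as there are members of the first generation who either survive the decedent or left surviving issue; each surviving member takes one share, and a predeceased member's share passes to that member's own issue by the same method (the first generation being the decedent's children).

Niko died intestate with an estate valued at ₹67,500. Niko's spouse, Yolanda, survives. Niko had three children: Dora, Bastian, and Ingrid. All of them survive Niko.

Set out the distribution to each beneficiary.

Yolanda takes one-fifth of ₹67,500 = ₹13,500. The remaining ₹54,000 passes to the descendants.
The descendants' portion (₹54,000) is divided into 3 shares of ₹18,000: Dora, Bastian, and Ingrid each take ₹18,000.

Yolanda: ₹13,500; Dora: ₹18,000; Bastian: ₹18,000; Ingrid: ₹18,000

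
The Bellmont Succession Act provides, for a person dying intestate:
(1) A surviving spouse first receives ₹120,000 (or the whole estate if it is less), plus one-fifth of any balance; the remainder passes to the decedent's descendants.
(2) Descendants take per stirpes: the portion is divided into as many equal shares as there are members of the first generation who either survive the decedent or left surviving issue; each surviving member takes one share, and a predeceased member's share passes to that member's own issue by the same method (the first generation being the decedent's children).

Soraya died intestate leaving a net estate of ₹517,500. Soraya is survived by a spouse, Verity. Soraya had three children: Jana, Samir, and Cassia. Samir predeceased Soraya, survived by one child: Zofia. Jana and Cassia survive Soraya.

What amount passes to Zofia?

Zofia receives ₹106,000.

Verity first takes ₹120,000, leaving a balance of ₹397,500. Verity then takes one-fifth of the balance (₹79,500), for a total of ₹199,500. The remaining ₹318,000 passes to the descendants.
The descendants' portion (₹318,000) is divided into 3 shares of ₹106,000: Jana and Cassia each take ₹106,000; Samir's ₹106,000 share passes to Samir's issue.
Samir's share (₹106,000) passes entirely to Zofia.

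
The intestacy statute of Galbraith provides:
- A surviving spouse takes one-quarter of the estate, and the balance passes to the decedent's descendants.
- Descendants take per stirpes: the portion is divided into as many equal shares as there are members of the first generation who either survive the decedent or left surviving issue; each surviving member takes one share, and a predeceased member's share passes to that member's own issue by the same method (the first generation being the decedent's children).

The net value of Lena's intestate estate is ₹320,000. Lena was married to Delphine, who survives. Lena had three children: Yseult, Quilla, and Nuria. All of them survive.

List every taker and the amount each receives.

Delphine takes one-quarter of ₹320,000 = ₹80,000. The remaining ₹240,000 passes to the descendants.
The descendants' portion (₹240,000) is divided into 3 shares of ₹80,000: Yseult, Quilla, and Nuria each take ₹80,000.

Delphine: ₹80,000; Yseult: ₹80,000; Quilla: ₹80,000; Nuria: ₹80,000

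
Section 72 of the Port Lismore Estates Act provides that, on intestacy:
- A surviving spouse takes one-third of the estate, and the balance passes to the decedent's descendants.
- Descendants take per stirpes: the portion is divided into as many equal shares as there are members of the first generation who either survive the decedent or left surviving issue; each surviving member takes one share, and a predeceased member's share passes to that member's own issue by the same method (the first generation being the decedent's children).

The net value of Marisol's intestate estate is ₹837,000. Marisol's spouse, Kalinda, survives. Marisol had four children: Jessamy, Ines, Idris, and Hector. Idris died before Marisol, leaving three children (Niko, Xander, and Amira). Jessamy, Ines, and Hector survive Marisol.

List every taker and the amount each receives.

Kalinda: ₹279,000; Jessamy: ₹139,500; Ines: ₹139,500; Niko: ₹46,500; Xander: ₹46,500; Amira: ₹46,500; Hector: ₹139,500

Kalinda takes one-third of ₹837,000 = ₹279,000. The remaining ₹558,000 passes to the descendants.
The descendants' portion (₹558,000) is divided into 4 shares of ₹139,500: Jessamy, Ines, and Hector each take ₹139,500; Idris's ₹139,500 share passes to Idris's issue.
Idris's share (₹139,500) is divided into 3 shares of ₹46,500: Niko, Xander, and Amira each take ₹46,500.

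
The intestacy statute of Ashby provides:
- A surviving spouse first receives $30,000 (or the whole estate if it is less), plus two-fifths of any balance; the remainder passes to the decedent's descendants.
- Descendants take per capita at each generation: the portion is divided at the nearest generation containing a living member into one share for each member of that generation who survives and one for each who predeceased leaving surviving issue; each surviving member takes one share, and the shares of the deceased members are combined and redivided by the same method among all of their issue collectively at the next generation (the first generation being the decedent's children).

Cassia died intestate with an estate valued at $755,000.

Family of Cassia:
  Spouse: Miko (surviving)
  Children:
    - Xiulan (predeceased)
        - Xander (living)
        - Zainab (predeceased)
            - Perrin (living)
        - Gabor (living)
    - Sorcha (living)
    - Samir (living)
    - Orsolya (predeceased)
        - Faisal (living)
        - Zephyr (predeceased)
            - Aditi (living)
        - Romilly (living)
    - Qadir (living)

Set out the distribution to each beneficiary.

Miko: $320,000; Xander: $29,000; Perrin: $29,000; Gabor: $29,000; Sorcha: $87,000; Samir: $87,000; Faisal: $29,000; Aditi: $29,000; Romilly: $29,000; Qadir: $87,000

Miko first takes $30,000, leaving a balance of $725,000. Miko then takes two-fifths of the balance ($290,000), for a total of $320,000. The remaining $435,000 passes to the descendants.
The descendants' portion ($435,000) is divided at the children's generation into 5 shares of $87,000. Sorcha, Samir, and Qadir each take $87,000. The 2 shares of the deceased (Xiulan and Orsolya) are combined into a pool of $174,000.
That pool ($174,000) is divided at the grandchildren's generation into 6 shares of $29,000. Xander, Gabor, Faisal, and Romilly each take $29,000. The 2 shares of the deceased (Zainab and Zephyr) are combined into a pool of $58,000.
That pool ($58,000) is divided at the great-grandchildren's generation equally among Perrin and Aditi: $29,000 each.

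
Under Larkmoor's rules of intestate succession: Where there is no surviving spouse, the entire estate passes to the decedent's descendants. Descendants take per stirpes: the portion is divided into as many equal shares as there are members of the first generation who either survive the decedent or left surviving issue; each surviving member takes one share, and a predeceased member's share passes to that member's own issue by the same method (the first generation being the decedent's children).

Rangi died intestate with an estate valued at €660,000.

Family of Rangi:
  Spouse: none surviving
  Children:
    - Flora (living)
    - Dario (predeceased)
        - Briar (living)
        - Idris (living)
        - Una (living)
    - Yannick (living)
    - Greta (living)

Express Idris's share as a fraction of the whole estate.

Idris receives 1/12 of the estate.

The entire €660,000 passes to the descendants.
That amount (€660,000) is divided into 4 shares of €165,000: Flora, Yannick, and Greta each take €165,000; Dario's €165,000 share passes to Dario's issue.
Dario's share (€165,000) is divided into 3 shares of €55,000: Briar, Idris, and Una each take €55,000.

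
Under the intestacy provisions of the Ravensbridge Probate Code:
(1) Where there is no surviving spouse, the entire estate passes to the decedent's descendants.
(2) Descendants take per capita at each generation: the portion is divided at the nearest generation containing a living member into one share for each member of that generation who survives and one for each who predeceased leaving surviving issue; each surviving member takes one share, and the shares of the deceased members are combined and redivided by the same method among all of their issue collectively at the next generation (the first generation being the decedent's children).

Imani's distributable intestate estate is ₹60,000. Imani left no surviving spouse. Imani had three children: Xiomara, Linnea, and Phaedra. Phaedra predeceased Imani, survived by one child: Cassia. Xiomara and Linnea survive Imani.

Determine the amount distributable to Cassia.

The entire ₹60,000 passes to the descendants.
That amount (₹60,000) is divided at the children's generation into 3 shares of ₹20,000. Xiomara and Linnea each take ₹20,000. The remaining share for the deceased Phaedra (₹20,000) is carried to the next generation.
That pool (₹20,000) passes entirely to Cassia, the sole taker at the grandchildren's generation.

Cassia receives ₹20,000.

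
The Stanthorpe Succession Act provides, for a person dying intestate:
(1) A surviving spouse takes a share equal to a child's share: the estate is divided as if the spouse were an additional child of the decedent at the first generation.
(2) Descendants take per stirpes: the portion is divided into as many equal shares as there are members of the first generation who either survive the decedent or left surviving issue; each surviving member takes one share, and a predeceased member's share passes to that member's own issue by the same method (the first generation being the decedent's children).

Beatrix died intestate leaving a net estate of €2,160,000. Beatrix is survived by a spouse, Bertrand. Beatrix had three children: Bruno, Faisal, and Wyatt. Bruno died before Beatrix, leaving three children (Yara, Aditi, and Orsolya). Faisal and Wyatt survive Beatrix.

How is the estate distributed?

Bertrand: €540,000; Yara: €180,000; Aditi: €180,000; Orsolya: €180,000; Faisal: €540,000; Wyatt: €540,000

The spouse counts as an additional share at the children's level, so there are 4 primary shares of €540,000. Bertrand takes one such share (€540,000).
The children's combined portion (€1,620,000) is divided into 3 shares of €540,000: Faisal and Wyatt each take €540,000; Bruno's €540,000 share passes to Bruno's issue.
Bruno's share (€540,000) is divided into 3 shares of €180,000: Yara, Aditi, and Orsolya each take €180,000.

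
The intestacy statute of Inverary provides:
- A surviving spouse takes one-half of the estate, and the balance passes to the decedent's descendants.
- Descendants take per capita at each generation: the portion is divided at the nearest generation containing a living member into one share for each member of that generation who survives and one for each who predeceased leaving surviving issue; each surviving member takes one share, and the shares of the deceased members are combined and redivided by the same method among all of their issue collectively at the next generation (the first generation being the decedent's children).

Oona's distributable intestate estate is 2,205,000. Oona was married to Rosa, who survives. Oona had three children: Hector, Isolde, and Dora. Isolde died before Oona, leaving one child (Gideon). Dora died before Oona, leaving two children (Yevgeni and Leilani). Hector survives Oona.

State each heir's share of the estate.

Rosa: 1,102,500; Hector: 367,500; Gideon: 245,000; Yevgeni: 245,000; Leilani: 245,000

Rosa takes one-half of 2,205,000 = 1,102,500. The remaining 1,102,500 passes to the descendants.
The descendants' portion (1,102,500) is divided at the children's generation into 3 shares of 367,500. Hector takes 367,500. The 2 shares of the deceased (Isolde and Dora) are combined into a pool of 735,000.
That pool (735,000) is divided at the grandchildren's generation equally among Gideon, Yevgeni, and Leilani: 245,000 each.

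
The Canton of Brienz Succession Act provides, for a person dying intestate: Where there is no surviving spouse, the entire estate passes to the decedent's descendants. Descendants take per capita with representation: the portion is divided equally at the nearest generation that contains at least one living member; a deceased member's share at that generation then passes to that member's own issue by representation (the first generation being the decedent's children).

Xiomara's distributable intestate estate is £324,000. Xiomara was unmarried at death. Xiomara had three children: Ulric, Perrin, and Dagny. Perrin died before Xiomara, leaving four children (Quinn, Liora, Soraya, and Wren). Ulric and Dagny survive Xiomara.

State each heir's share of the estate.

The entire £324,000 passes to the descendants.
That amount (£324,000) is divided into 3 shares of £108,000: Ulric and Dagny each take £108,000; Perrin's £108,000 share passes to Perrin's issue.
Perrin's share (£108,000) is divided into 4 shares of £27,000: Quinn, Liora, Soraya, and Wren each take £27,000.

Ulric: £108,000; Quinn: £27,000; Liora: £27,000; Soraya: £27,000; Wren: £27,000; Dagny: £108,000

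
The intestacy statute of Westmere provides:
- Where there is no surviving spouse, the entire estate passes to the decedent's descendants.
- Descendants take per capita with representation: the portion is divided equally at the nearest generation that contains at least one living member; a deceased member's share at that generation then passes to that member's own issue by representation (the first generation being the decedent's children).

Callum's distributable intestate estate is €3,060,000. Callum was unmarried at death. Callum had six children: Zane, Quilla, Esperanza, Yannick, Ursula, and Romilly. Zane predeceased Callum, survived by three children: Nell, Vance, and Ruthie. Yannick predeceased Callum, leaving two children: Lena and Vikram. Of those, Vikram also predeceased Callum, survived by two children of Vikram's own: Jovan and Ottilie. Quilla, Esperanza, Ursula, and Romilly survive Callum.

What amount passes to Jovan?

Jovan receives €127,500.

The entire €3,060,000 passes to the descendants.
That amount (€3,060,000) is divided into 6 shares of €510,000: Quilla, Esperanza, Ursula, and Romilly each take €510,000; Zane's €510,000 share passes to Zane's issue; Yannick's €510,000 share passes to Yannick's issue.
Zane's share (€510,000) is divided into 3 shares of €170,000: Nell, Vance, and Ruthie each take €170,000.
Yannick's share (€510,000) is divided into 2 shares of €255,000: Lena takes €255,000; Vikram's €255,000 share passes to Vikram's issue.
Vikram's share (€255,000) is divided into 2 shares of €127,500: Jovan and Ottilie each take €127,500.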